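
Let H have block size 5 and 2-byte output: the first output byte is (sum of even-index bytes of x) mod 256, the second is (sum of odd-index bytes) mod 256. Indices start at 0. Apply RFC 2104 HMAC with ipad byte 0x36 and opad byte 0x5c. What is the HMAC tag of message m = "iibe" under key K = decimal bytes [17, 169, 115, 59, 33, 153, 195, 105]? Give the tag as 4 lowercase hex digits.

Key decimal bytes [17, 169, 115, 59, 33, 153, 195, 105] = 11 a9 73 3b 21 99 c3 69 is 8 bytes > B = 5, so hash it first: H(key) = 68 e6, then zero-pad to 5 bytes: K' = 68 e6 00 00 00.
K' ⊕ ipad = 5e d0 36 36 36.  K' ⊕ opad = 34 ba 5c 5c 5c.
Inner input = (K'⊕ipad) ∥ m = 5e d0 36 36 36 ∥ 69 69 62 65.
Inner hash: even-index sum = 408 mod 256 = 152; odd-index sum = 465 mod 256 = 209 → 98 d1.
Outer input = (K'⊕opad) ∥ inner = 34 ba 5c 5c 5c ∥ 98 d1.
Outer hash (tag): even-index sum = 445 mod 256 = 189; odd-index sum = 430 mod 256 = 174 → bd ae.

bdae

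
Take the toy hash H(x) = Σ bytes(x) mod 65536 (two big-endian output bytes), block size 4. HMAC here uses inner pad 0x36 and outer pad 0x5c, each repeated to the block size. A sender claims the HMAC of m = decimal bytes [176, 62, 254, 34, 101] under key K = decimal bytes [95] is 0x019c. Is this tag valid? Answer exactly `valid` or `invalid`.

invalid

Key decimal bytes [95] = 5f is 1 byte ≤ B = 4; zero-pad to 4 bytes: K' = 5f 00 00 00.
K' ⊕ ipad = 69 36 36 36; K' ⊕ opad = 03 5c 5c 5c.
Inner hash: sum = 105+54+54+54+176+62+254+34+101 = 894 → 03 7e.
Outer hash (recomputed tag): sum = 3+92+92+92+3+126 = 408 → 01 98.
Recomputed tag = 0198; claimed = 019c → mismatch.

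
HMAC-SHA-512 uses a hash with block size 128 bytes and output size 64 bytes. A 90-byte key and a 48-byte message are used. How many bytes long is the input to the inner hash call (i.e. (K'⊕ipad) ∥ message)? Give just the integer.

Key is 90 ≤ 128 bytes, zero-padded: |K'| = 128.
Inner input = (K'⊕ipad) ∥ m → 128 + 48 = 176 bytes.

176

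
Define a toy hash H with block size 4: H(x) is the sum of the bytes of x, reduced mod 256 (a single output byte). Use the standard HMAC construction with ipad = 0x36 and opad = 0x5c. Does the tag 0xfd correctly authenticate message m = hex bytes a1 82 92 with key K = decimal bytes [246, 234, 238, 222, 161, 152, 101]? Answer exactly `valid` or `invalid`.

valid

Key decimal bytes [246, 234, 238, 222, 161, 152, 101] = f6 ea ee de a1 98 65 is 7 bytes > B = 4, so hash it first: H(key) = 4a, then zero-pad to 4 bytes: K' = 4a 00 00 00.
K' ⊕ ipad = 7c 36 36 36; K' ⊕ opad = 16 5c 5c 5c.
Inner hash: sum = 124+54+54+54+161+130+146 = 723; mod 256 = 211 → d3.
Outer hash (recomputed tag): sum = 22+92+92+92+211 = 509; mod 256 = 253 → fd.
Recomputed tag = fd; claimed = fd → match.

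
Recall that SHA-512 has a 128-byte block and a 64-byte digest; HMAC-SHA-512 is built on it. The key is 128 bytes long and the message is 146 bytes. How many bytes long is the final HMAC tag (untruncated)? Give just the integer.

The tag is one SHA-512 digest: 64 bytes.

64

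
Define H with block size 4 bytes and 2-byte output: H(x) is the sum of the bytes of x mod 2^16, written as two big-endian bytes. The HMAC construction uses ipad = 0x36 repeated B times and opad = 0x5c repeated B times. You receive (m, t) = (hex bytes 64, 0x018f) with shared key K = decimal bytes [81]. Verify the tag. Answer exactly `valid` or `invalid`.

valid

Key decimal bytes [81] = 51 is 1 byte ≤ B = 4; zero-pad to 4 bytes: K' = 51 00 00 00.
K' ⊕ ipad = 67 36 36 36; K' ⊕ opad = 0d 5c 5c 5c.
Inner hash: sum = 103+54+54+54+100 = 365 → 01 6d.
Outer hash (recomputed tag): sum = 13+92+92+92+1+109 = 399 → 01 8f.
Recomputed tag = 018f; claimed = 018f → match.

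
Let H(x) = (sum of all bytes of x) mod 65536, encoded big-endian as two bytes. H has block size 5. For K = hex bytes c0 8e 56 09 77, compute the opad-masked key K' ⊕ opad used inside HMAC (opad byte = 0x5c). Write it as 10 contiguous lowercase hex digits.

9cd20a552b

Key hex bytes c0 8e 56 09 77 is exactly B = 5 bytes: K' = c0 8e 56 09 77.
XOR each byte with 0x5c: c0⊕5c=9c, 8e⊕5c=d2, 56⊕5c=0a, 09⊕5c=55, 77⊕5c=2b.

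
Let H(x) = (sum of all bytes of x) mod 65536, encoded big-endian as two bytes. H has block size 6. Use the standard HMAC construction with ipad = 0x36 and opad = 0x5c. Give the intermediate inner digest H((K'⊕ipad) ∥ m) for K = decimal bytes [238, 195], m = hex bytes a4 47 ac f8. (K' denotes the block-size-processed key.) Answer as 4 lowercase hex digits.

Key decimal bytes [238, 195] = ee c3 is 2 bytes ≤ B = 6; zero-pad to 6 bytes: K' = ee c3 00 00 00 00.
K' ⊕ ipad = d8 f5 36 36 36 36.
Inner input = d8 f5 36 36 36 36 ∥ a4 47 ac f8.
Inner hash: sum = 216+245+54+54+54+54+164+71+172+248 = 1332 → 05 34.

0534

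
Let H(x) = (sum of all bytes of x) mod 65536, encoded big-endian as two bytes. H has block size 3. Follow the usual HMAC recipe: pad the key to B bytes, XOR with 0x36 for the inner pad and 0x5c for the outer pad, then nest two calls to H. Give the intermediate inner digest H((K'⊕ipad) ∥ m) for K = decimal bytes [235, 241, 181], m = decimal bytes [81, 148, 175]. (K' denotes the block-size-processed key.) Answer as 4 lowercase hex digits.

03bb

Key decimal bytes [235, 241, 181] = eb f1 b5 is exactly B = 3 bytes: K' = eb f1 b5.
K' ⊕ ipad = dd c7 83.
Inner input = dd c7 83 ∥ 51 94 af.
Inner hash: sum = 221+199+131+81+148+175 = 955 → 03 bb.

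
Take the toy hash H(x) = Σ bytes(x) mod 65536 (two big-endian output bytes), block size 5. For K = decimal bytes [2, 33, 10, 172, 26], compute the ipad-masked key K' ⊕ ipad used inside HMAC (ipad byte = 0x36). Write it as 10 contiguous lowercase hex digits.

Key decimal bytes [2, 33, 10, 172, 26] = 02 21 0a ac 1a is exactly B = 5 bytes: K' = 02 21 0a ac 1a.
XOR each byte with 0x36: 02⊕36=34, 21⊕36=17, 0a⊕36=3c, ac⊕36=9a, 1a⊕36=2c.

34173c9a2c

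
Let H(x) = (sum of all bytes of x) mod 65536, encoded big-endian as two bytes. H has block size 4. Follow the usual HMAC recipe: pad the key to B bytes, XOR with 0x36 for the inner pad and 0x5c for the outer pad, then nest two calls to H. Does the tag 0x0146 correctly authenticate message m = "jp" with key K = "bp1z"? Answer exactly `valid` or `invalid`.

Key "bp1z" = 62 70 31 7a is exactly B = 4 bytes: K' = 62 70 31 7a.
K' ⊕ ipad = 54 46 07 4c; K' ⊕ opad = 3e 2c 6d 26.
Inner hash: sum = 84+70+7+76+106+112 = 455 → 01 c7.
Outer hash (recomputed tag): sum = 62+44+109+38+1+199 = 453 → 01 c5.
Recomputed tag = 01c5; claimed = 0146 → mismatch.

invalid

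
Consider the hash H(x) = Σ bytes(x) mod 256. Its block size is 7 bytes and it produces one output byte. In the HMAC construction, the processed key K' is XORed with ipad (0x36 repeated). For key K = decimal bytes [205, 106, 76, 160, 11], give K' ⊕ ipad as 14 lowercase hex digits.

fb5c7a963d3636

Key decimal bytes [205, 106, 76, 160, 11] = cd 6a 4c a0 0b is 5 bytes ≤ B = 7; zero-pad to 7 bytes: K' = cd 6a 4c a0 0b 00 00.
XOR each byte with 0x36: cd⊕36=fb, 6a⊕36=5c, 4c⊕36=7a, a0⊕36=96, 0b⊕36=3d, 00⊕36=36, 00⊕36=36.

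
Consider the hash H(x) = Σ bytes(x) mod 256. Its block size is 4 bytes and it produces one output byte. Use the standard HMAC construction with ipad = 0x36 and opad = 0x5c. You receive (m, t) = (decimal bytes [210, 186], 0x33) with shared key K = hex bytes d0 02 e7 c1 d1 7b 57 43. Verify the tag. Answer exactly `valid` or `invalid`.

invalid

Key hex bytes d0 02 e7 c1 d1 7b 57 43 is 8 bytes > B = 4, so hash it first: H(key) = 60, then zero-pad to 4 bytes: K' = 60 00 00 00.
K' ⊕ ipad = 56 36 36 36; K' ⊕ opad = 3c 5c 5c 5c.
Inner hash: sum = 86+54+54+54+210+186 = 644; mod 256 = 132 → 84.
Outer hash (recomputed tag): sum = 60+92+92+92+132 = 468; mod 256 = 212 → d4.
Recomputed tag = d4; claimed = 33 → mismatch.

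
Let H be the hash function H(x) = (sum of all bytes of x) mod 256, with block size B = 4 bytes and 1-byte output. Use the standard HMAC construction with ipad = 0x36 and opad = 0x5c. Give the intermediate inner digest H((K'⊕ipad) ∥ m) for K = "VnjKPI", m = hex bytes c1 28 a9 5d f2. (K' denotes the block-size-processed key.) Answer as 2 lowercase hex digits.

Key "VnjKPI" = 56 6e 6a 4b 50 49 is 6 bytes > B = 4, so hash it first: H(key) = 12, then zero-pad to 4 bytes: K' = 12 00 00 00.
K' ⊕ ipad = 24 36 36 36.
Inner input = 24 36 36 36 ∥ c1 28 a9 5d f2.
Inner hash: sum = 36+54+54+54+193+40+169+93+242 = 935; mod 256 = 167 → a7.

a7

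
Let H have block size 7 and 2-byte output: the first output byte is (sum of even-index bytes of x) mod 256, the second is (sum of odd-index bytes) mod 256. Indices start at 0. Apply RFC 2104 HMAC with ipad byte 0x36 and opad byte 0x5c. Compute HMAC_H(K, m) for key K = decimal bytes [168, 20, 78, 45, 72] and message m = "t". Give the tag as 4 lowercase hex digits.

Key decimal bytes [168, 20, 78, 45, 72] = a8 14 4e 2d 48 is 5 bytes ≤ B = 7; zero-pad to 7 bytes: K' = a8 14 4e 2d 48 00 00.
K' ⊕ ipad = 9e 22 78 1b 7e 36 36.  K' ⊕ opad = f4 48 12 71 14 5c 5c.
Inner input = (K'⊕ipad) ∥ m = 9e 22 78 1b 7e 36 36 ∥ 74.
Inner hash: even-index sum = 458 mod 256 = 202; odd-index sum = 231 mod 256 = 231 → ca e7.
Outer input = (K'⊕opad) ∥ inner = f4 48 12 71 14 5c 5c ∥ ca e7.
Outer hash (tag): even-index sum = 605 mod 256 = 93; odd-index sum = 479 mod 256 = 223 → 5d df.

5ddf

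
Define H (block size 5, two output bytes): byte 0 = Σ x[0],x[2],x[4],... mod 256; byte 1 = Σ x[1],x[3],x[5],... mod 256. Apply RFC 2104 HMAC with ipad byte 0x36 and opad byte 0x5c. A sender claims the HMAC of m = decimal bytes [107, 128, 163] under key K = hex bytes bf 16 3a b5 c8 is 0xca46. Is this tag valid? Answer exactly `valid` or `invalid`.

Key hex bytes bf 16 3a b5 c8 is exactly B = 5 bytes: K' = bf 16 3a b5 c8.
K' ⊕ ipad = 89 20 0c 83 fe; K' ⊕ opad = e3 4a 66 e9 94.
Inner hash: even-index sum = 531 mod 256 = 19; odd-index sum = 433 mod 256 = 177 → 13 b1.
Outer hash (recomputed tag): even-index sum = 654 mod 256 = 142; odd-index sum = 326 mod 256 = 70 → 8e 46.
Recomputed tag = 8e46; claimed = ca46 → mismatch.

invalid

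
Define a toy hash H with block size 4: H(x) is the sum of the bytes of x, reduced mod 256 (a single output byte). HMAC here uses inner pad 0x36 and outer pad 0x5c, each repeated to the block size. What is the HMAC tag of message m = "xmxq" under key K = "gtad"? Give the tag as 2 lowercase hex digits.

Key "gtad" = 67 74 61 64 is exactly B = 4 bytes: K' = 67 74 61 64.
K' ⊕ ipad = 51 42 57 52.  K' ⊕ opad = 3b 28 3d 38.
Inner input = (K'⊕ipad) ∥ m = 51 42 57 52 ∥ 78 6d 78 71.
Inner hash: sum = 81+66+87+82+120+109+120+113 = 778; mod 256 = 10 → 0a.
Outer input = (K'⊕opad) ∥ inner = 3b 28 3d 38 ∥ 0a.
Outer hash (tag): sum = 59+40+61+56+10 = 226 → e2.

e2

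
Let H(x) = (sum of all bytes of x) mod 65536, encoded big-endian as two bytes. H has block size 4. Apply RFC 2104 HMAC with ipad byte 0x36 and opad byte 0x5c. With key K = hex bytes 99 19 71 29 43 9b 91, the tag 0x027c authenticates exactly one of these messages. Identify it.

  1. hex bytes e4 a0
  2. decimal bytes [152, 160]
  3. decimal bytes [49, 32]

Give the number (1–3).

Key hex bytes 99 19 71 29 43 9b 91 is 7 bytes > B = 4, so hash it first: H(key) = 02 bb, then zero-pad to 4 bytes: K' = 02 bb 00 00.
K' ⊕ ipad = 34 8d 36 36; K' ⊕ opad = 5e e7 5c 5c.
m1: inner = H(34 8d 36 36 e4 a0) = 02 b1; tag = H(5e e7 5c 5c 02 b1) = 02b0
m2: inner = H(34 8d 36 36 98 a0) = 02 65; tag = H(5e e7 5c 5c 02 65) = 0264
m3: inner = H(34 8d 36 36 31 20) = 01 7e; tag = H(5e e7 5c 5c 01 7e) = 027c ← matches

3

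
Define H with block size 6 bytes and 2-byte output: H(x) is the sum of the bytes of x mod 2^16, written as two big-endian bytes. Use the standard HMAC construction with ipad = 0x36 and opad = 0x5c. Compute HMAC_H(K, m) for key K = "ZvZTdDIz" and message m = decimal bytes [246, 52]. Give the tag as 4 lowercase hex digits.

Key "ZvZTdDIz" = 5a 76 5a 54 64 44 49 7a is 8 bytes > B = 6, so hash it first: H(key) = 02 e9, then zero-pad to 6 bytes: K' = 02 e9 00 00 00 00.
K' ⊕ ipad = 34 df 36 36 36 36.  K' ⊕ opad = 5e b5 5c 5c 5c 5c.
Inner input = (K'⊕ipad) ∥ m = 34 df 36 36 36 36 ∥ f6 34.
Inner hash: sum = 52+223+54+54+54+54+246+52 = 789 → 03 15.
Outer input = (K'⊕opad) ∥ inner = 5e b5 5c 5c 5c 5c ∥ 03 15.
Outer hash (tag): sum = 94+181+92+92+92+92+3+21 = 667 → 02 9b.

029b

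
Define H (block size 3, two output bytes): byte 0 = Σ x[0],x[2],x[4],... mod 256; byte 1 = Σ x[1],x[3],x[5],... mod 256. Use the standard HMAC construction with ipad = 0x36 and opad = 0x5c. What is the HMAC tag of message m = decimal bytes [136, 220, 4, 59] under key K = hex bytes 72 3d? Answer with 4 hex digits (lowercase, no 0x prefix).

Key hex bytes 72 3d is 2 bytes ≤ B = 3; zero-pad to 3 bytes: K' = 72 3d 00.
K' ⊕ ipad = 44 0b 36.  K' ⊕ opad = 2e 61 5c.
Inner input = (K'⊕ipad) ∥ m = 44 0b 36 ∥ 88 dc 04 3b.
Inner hash: even-index sum = 401 mod 256 = 145; odd-index sum = 151 mod 256 = 151 → 91 97.
Outer input = (K'⊕opad) ∥ inner = 2e 61 5c ∥ 91 97.
Outer hash (tag): even-index sum = 289 mod 256 = 33; odd-index sum = 242 mod 256 = 242 → 21 f2.

21f2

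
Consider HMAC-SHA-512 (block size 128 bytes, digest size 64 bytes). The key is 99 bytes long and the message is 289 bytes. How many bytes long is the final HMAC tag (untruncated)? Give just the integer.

The tag is one SHA-512 digest: 64 bytes.

64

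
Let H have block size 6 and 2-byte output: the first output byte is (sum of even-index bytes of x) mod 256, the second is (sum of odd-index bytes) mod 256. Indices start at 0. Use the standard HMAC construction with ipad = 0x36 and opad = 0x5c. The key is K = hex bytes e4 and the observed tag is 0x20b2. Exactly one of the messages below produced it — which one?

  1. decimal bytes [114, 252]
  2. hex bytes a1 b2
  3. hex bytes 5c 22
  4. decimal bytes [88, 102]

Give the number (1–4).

1

Key hex bytes e4 is 1 byte ≤ B = 6; zero-pad to 6 bytes: K' = e4 00 00 00 00 00.
K' ⊕ ipad = d2 36 36 36 36 36; K' ⊕ opad = b8 5c 5c 5c 5c 5c.
m1: inner = H(d2 36 36 36 36 36 72 fc) = b0 9e; tag = H(b8 5c 5c 5c 5c 5c b0 9e) = 20b2 ← matches
m2: inner = H(d2 36 36 36 36 36 a1 b2) = df 54; tag = H(b8 5c 5c 5c 5c 5c df 54) = 4f68
m3: inner = H(d2 36 36 36 36 36 5c 22) = 9a c4; tag = H(b8 5c 5c 5c 5c 5c 9a c4) = 0ad8
m4: inner = H(d2 36 36 36 36 36 58 66) = 96 08; tag = H(b8 5c 5c 5c 5c 5c 96 08) = 061c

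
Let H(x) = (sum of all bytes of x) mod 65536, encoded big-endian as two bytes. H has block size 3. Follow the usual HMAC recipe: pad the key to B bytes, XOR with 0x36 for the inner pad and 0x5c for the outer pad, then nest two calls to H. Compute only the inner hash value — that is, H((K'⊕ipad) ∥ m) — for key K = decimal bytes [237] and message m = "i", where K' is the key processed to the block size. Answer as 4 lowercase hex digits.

Key decimal bytes [237] = ed is 1 byte ≤ B = 3; zero-pad to 3 bytes: K' = ed 00 00.
K' ⊕ ipad = db 36 36.
Inner input = db 36 36 ∥ 69.
Inner hash: sum = 219+54+54+105 = 432 → 01 b0.

01b0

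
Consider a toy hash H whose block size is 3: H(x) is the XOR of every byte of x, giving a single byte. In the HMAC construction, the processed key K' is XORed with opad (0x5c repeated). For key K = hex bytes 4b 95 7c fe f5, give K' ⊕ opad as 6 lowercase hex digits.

f55c5c

Key hex bytes 4b 95 7c fe f5 is 5 bytes > B = 3, so hash it first: H(key) = a9, then zero-pad to 3 bytes: K' = a9 00 00.
XOR each byte with 0x5c: a9⊕5c=f5, 00⊕5c=5c, 00⊕5c=5c.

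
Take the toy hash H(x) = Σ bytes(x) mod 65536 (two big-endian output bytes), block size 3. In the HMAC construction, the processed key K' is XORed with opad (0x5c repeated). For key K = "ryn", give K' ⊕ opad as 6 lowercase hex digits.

Key "ryn" = 72 79 6e is exactly B = 3 bytes: K' = 72 79 6e.
XOR each byte with 0x5c: 72⊕5c=2e, 79⊕5c=25, 6e⊕5c=32.

2e2532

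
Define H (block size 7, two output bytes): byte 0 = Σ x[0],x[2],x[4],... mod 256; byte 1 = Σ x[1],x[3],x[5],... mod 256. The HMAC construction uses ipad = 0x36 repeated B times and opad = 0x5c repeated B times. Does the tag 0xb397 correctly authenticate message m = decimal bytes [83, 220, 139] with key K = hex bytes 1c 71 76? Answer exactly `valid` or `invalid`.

valid

Key hex bytes 1c 71 76 is 3 bytes ≤ B = 7; zero-pad to 7 bytes: K' = 1c 71 76 00 00 00 00.
K' ⊕ ipad = 2a 47 40 36 36 36 36; K' ⊕ opad = 40 2d 2a 5c 5c 5c 5c.
Inner hash: even-index sum = 434 mod 256 = 178; odd-index sum = 401 mod 256 = 145 → b2 91.
Outer hash (recomputed tag): even-index sum = 435 mod 256 = 179; odd-index sum = 407 mod 256 = 151 → b3 97.
Recomputed tag = b397; claimed = b397 → match.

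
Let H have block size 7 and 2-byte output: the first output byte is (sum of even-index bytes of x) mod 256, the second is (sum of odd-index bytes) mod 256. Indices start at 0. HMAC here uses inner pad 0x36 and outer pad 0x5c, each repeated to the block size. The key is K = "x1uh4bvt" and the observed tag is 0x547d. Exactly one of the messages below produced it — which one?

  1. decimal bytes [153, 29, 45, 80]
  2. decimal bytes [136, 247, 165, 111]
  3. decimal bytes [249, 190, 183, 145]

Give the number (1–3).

3

Key "x1uh4bvt" = 78 31 75 68 34 62 76 74 is 8 bytes > B = 7, so hash it first: H(key) = 97 6f, then zero-pad to 7 bytes: K' = 97 6f 00 00 00 00 00.
K' ⊕ ipad = a1 59 36 36 36 36 36; K' ⊕ opad = cb 33 5c 5c 5c 5c 5c.
m1: inner = H(a1 59 36 36 36 36 36 99 1d 2d 50) = b0 8b; tag = H(cb 33 5c 5c 5c 5c 5c b0 8b) = 6a9b
m2: inner = H(a1 59 36 36 36 36 36 88 f7 a5 6f) = a9 f2; tag = H(cb 33 5c 5c 5c 5c 5c a9 f2) = d194
m3: inner = H(a1 59 36 36 36 36 36 f9 be b7 91) = 92 75; tag = H(cb 33 5c 5c 5c 5c 5c 92 75) = 547d ← matches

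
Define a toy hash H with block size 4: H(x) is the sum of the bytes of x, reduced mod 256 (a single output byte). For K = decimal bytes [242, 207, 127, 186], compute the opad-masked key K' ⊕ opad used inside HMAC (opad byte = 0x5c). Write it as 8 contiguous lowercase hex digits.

Key decimal bytes [242, 207, 127, 186] = f2 cf 7f ba is exactly B = 4 bytes: K' = f2 cf 7f ba.
XOR each byte with 0x5c: f2⊕5c=ae, cf⊕5c=93, 7f⊕5c=23, ba⊕5c=e6.

ae9323e6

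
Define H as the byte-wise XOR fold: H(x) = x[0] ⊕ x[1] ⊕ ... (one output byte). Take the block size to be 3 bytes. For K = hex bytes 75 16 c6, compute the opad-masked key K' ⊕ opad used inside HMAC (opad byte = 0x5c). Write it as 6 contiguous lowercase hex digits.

Key hex bytes 75 16 c6 is exactly B = 3 bytes: K' = 75 16 c6.
XOR each byte with 0x5c: 75⊕5c=29, 16⊕5c=4a, c6⊕5c=9a.

294a9a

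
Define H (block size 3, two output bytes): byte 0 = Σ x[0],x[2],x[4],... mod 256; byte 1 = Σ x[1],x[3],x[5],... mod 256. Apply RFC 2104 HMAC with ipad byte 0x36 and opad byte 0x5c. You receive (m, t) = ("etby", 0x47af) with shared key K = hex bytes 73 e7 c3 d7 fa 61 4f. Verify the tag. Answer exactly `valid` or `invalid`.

Key hex bytes 73 e7 c3 d7 fa 61 4f is 7 bytes > B = 3, so hash it first: H(key) = 7f 1f, then zero-pad to 3 bytes: K' = 7f 1f 00.
K' ⊕ ipad = 49 29 36; K' ⊕ opad = 23 43 5c.
Inner hash: even-index sum = 364 mod 256 = 108; odd-index sum = 240 mod 256 = 240 → 6c f0.
Outer hash (recomputed tag): even-index sum = 367 mod 256 = 111; odd-index sum = 175 mod 256 = 175 → 6f af.
Recomputed tag = 6faf; claimed = 47af → mismatch.

invalid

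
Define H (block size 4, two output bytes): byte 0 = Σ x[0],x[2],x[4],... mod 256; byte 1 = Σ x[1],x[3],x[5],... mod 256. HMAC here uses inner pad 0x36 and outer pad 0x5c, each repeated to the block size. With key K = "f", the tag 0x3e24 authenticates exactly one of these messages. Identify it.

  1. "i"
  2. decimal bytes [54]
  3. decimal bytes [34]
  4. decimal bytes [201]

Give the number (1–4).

Key "f" = 66 is 1 byte ≤ B = 4; zero-pad to 4 bytes: K' = 66 00 00 00.
K' ⊕ ipad = 50 36 36 36; K' ⊕ opad = 3a 5c 5c 5c.
m1: inner = H(50 36 36 36 69) = ef 6c; tag = H(3a 5c 5c 5c ef 6c) = 8524
m2: inner = H(50 36 36 36 36) = bc 6c; tag = H(3a 5c 5c 5c bc 6c) = 5224
m3: inner = H(50 36 36 36 22) = a8 6c; tag = H(3a 5c 5c 5c a8 6c) = 3e24 ← matches
m4: inner = H(50 36 36 36 c9) = 4f 6c; tag = H(3a 5c 5c 5c 4f 6c) = e524

3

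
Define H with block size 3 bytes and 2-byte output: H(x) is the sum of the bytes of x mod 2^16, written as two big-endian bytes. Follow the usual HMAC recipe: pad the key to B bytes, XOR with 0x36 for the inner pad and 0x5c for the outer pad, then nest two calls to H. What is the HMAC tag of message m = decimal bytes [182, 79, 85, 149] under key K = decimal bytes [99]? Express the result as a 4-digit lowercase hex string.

01a9

Key decimal bytes [99] = 63 is 1 byte ≤ B = 3; zero-pad to 3 bytes: K' = 63 00 00.
K' ⊕ ipad = 55 36 36.  K' ⊕ opad = 3f 5c 5c.
Inner input = (K'⊕ipad) ∥ m = 55 36 36 ∥ b6 4f 55 95.
Inner hash: sum = 85+54+54+182+79+85+149 = 688 → 02 b0.
Outer input = (K'⊕opad) ∥ inner = 3f 5c 5c ∥ 02 b0.
Outer hash (tag): sum = 63+92+92+2+176 = 425 → 01 a9.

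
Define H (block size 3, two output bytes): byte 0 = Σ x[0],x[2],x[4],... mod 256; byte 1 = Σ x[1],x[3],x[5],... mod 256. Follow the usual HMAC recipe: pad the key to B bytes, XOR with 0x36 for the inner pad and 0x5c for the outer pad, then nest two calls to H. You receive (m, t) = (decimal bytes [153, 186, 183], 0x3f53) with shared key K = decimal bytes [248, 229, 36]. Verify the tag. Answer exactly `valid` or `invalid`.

Key decimal bytes [248, 229, 36] = f8 e5 24 is exactly B = 3 bytes: K' = f8 e5 24.
K' ⊕ ipad = ce d3 12; K' ⊕ opad = a4 b9 78.
Inner hash: even-index sum = 410 mod 256 = 154; odd-index sum = 547 mod 256 = 35 → 9a 23.
Outer hash (recomputed tag): even-index sum = 319 mod 256 = 63; odd-index sum = 339 mod 256 = 83 → 3f 53.
Recomputed tag = 3f53; claimed = 3f53 → match.

valid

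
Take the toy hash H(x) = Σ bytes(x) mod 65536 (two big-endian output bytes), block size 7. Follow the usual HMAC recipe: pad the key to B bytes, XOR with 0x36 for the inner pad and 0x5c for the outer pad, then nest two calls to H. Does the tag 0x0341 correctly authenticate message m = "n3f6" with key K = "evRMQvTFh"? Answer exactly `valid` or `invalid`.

valid

Key "evRMQvTFh" = 65 76 52 4d 51 76 54 46 68 is 9 bytes > B = 7, so hash it first: H(key) = 03 43, then zero-pad to 7 bytes: K' = 03 43 00 00 00 00 00.
K' ⊕ ipad = 35 75 36 36 36 36 36; K' ⊕ opad = 5f 1f 5c 5c 5c 5c 5c.
Inner hash: sum = 53+117+54+54+54+54+54+110+51+102+54 = 757 → 02 f5.
Outer hash (recomputed tag): sum = 95+31+92+92+92+92+92+2+245 = 833 → 03 41.
Recomputed tag = 0341; claimed = 0341 → match.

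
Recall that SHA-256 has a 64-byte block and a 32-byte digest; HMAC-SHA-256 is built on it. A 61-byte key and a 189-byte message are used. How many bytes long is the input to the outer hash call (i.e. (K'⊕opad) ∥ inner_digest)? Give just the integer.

Key is 61 ≤ 64 bytes, zero-padded: |K'| = 64.
Outer input = (K'⊕opad) ∥ H(inner) → 64 + 32 = 96 bytes.

96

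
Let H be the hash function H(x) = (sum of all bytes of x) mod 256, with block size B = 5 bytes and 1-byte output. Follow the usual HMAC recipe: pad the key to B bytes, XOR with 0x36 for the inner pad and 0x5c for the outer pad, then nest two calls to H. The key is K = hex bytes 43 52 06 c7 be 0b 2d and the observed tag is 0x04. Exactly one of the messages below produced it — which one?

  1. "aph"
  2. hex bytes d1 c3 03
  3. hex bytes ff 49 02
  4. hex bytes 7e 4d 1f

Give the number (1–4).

3

Key hex bytes 43 52 06 c7 be 0b 2d is 7 bytes > B = 5, so hash it first: H(key) = 58, then zero-pad to 5 bytes: K' = 58 00 00 00 00.
K' ⊕ ipad = 6e 36 36 36 36; K' ⊕ opad = 04 5c 5c 5c 5c.
m1: inner = H(6e 36 36 36 36 61 70 68) = 7f; tag = H(04 5c 5c 5c 5c 7f) = f3
m2: inner = H(6e 36 36 36 36 d1 c3 03) = dd; tag = H(04 5c 5c 5c 5c dd) = 51
m3: inner = H(6e 36 36 36 36 ff 49 02) = 90; tag = H(04 5c 5c 5c 5c 90) = 04 ← matches
m4: inner = H(6e 36 36 36 36 7e 4d 1f) = 30; tag = H(04 5c 5c 5c 5c 30) = a4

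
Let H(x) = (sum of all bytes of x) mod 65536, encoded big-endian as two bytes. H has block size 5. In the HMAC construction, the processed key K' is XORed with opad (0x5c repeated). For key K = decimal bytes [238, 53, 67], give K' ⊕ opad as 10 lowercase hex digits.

Key decimal bytes [238, 53, 67] = ee 35 43 is 3 bytes ≤ B = 5; zero-pad to 5 bytes: K' = ee 35 43 00 00.
XOR each byte with 0x5c: ee⊕5c=b2, 35⊕5c=69, 43⊕5c=1f, 00⊕5c=5c, 00⊕5c=5c.

b2691f5c5c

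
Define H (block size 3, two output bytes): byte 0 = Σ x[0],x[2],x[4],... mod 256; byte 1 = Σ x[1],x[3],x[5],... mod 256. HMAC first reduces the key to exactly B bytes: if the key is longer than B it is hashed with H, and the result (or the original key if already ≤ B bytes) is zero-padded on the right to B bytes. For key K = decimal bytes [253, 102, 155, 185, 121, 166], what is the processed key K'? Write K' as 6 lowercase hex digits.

|K| = 6 > B = 3, so first hash the key.
H(K): even-index sum = 529 mod 256 = 17; odd-index sum = 453 mod 256 = 197 → 11 c5.
Zero-pad H(K) = 11 c5 to 3 bytes: K' = 11 c5 00.

11c500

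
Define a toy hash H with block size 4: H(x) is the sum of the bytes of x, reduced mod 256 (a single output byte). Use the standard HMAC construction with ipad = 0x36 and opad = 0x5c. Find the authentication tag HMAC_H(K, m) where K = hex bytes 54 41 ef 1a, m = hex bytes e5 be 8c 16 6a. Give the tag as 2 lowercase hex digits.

Key hex bytes 54 41 ef 1a is exactly B = 4 bytes: K' = 54 41 ef 1a.
K' ⊕ ipad = 62 77 d9 2c.  K' ⊕ opad = 08 1d b3 46.
Inner input = (K'⊕ipad) ∥ m = 62 77 d9 2c ∥ e5 be 8c 16 6a.
Inner hash: sum = 98+119+217+44+229+190+140+22+106 = 1165; mod 256 = 141 → 8d.
Outer input = (K'⊕opad) ∥ inner = 08 1d b3 46 ∥ 8d.
Outer hash (tag): sum = 8+29+179+70+141 = 427; mod 256 = 171 → ab.

ab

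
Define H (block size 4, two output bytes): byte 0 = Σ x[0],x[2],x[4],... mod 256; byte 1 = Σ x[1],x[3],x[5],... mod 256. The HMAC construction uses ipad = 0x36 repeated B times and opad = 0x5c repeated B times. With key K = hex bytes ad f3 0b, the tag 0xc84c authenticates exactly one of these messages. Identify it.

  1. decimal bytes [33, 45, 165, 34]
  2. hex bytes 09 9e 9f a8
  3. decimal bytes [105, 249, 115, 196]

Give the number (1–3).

2

Key hex bytes ad f3 0b is 3 bytes ≤ B = 4; zero-pad to 4 bytes: K' = ad f3 0b 00.
K' ⊕ ipad = 9b c5 3d 36; K' ⊕ opad = f1 af 57 5c.
m1: inner = H(9b c5 3d 36 21 2d a5 22) = 9e 4a; tag = H(f1 af 57 5c 9e 4a) = e655
m2: inner = H(9b c5 3d 36 09 9e 9f a8) = 80 41; tag = H(f1 af 57 5c 80 41) = c84c ← matches
m3: inner = H(9b c5 3d 36 69 f9 73 c4) = b4 b8; tag = H(f1 af 57 5c b4 b8) = fcc3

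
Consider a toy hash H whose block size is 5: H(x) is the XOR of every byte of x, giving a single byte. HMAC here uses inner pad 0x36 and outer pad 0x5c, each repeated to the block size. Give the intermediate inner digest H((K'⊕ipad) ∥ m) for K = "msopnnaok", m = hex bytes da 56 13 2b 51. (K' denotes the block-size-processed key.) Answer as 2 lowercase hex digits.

b7

Key "msopnnaok" = 6d 73 6f 70 6e 6e 61 6f 6b is 9 bytes > B = 5, so hash it first: H(key) = 64, then zero-pad to 5 bytes: K' = 64 00 00 00 00.
K' ⊕ ipad = 52 36 36 36 36.
Inner input = 52 36 36 36 36 ∥ da 56 13 2b 51.
Inner hash: XOR 52⊕36⊕36⊕36⊕36⊕da⊕56⊕13⊕2b⊕51 = b7.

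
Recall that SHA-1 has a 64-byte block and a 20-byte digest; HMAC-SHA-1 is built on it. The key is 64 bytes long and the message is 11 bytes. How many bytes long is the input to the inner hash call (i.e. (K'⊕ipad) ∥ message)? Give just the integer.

Key is 64 ≤ 64 bytes, zero-padded: |K'| = 64.
Inner input = (K'⊕ipad) ∥ m → 64 + 11 = 75 bytes.

75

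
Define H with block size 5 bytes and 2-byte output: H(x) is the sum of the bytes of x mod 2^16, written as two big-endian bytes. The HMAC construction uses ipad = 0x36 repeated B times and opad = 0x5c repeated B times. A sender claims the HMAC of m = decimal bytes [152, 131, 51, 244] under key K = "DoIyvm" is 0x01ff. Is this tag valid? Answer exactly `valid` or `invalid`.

valid

Key "DoIyvm" = 44 6f 49 79 76 6d is 6 bytes > B = 5, so hash it first: H(key) = 02 58, then zero-pad to 5 bytes: K' = 02 58 00 00 00.
K' ⊕ ipad = 34 6e 36 36 36; K' ⊕ opad = 5e 04 5c 5c 5c.
Inner hash: sum = 52+110+54+54+54+152+131+51+244 = 902 → 03 86.
Outer hash (recomputed tag): sum = 94+4+92+92+92+3+134 = 511 → 01 ff.
Recomputed tag = 01ff; claimed = 01ff → match.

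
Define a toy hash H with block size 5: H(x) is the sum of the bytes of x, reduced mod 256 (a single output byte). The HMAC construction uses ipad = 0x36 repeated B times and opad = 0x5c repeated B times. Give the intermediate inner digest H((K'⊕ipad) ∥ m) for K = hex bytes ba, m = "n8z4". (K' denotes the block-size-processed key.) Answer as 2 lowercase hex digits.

Key hex bytes ba is 1 byte ≤ B = 5; zero-pad to 5 bytes: K' = ba 00 00 00 00.
K' ⊕ ipad = 8c 36 36 36 36.
Inner input = 8c 36 36 36 36 ∥ 6e 38 7a 34.
Inner hash: sum = 140+54+54+54+54+110+56+122+52 = 696; mod 256 = 184 → b8.

b8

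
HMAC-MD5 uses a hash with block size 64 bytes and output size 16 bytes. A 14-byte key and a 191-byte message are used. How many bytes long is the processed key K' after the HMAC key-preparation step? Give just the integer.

64

Key is 14 ≤ 64 bytes, zero-padded: |K'| = 64.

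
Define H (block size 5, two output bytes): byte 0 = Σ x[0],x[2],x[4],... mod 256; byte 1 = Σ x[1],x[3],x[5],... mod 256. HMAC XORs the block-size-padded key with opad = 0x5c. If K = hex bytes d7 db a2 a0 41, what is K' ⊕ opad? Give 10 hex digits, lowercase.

8b87fefc1d

Key hex bytes d7 db a2 a0 41 is exactly B = 5 bytes: K' = d7 db a2 a0 41.
XOR each byte with 0x5c: d7⊕5c=8b, db⊕5c=87, a2⊕5c=fe, a0⊕5c=fc, 41⊕5c=1d.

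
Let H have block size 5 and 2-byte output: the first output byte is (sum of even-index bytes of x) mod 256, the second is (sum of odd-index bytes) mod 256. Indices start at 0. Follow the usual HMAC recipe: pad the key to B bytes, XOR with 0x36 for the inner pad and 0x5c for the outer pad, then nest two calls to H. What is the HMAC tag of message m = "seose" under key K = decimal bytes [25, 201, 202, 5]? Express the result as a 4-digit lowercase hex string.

Key decimal bytes [25, 201, 202, 5] = 19 c9 ca 05 is 4 bytes ≤ B = 5; zero-pad to 5 bytes: K' = 19 c9 ca 05 00.
K' ⊕ ipad = 2f ff fc 33 36.  K' ⊕ opad = 45 95 96 59 5c.
Inner input = (K'⊕ipad) ∥ m = 2f ff fc 33 36 ∥ 73 65 6f 73 65.
Inner hash: even-index sum = 569 mod 256 = 57; odd-index sum = 633 mod 256 = 121 → 39 79.
Outer input = (K'⊕opad) ∥ inner = 45 95 96 59 5c ∥ 39 79.
Outer hash (tag): even-index sum = 432 mod 256 = 176; odd-index sum = 295 mod 256 = 39 → b0 27.

b027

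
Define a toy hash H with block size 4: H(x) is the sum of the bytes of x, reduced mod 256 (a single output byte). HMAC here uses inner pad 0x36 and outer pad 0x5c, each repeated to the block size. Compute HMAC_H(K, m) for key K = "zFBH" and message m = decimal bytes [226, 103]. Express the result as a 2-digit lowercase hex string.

69

Key "zFBH" = 7a 46 42 48 is exactly B = 4 bytes: K' = 7a 46 42 48.
K' ⊕ ipad = 4c 70 74 7e.  K' ⊕ opad = 26 1a 1e 14.
Inner input = (K'⊕ipad) ∥ m = 4c 70 74 7e ∥ e2 67.
Inner hash: sum = 76+112+116+126+226+103 = 759; mod 256 = 247 → f7.
Outer input = (K'⊕opad) ∥ inner = 26 1a 1e 14 ∥ f7.
Outer hash (tag): sum = 38+26+30+20+247 = 361; mod 256 = 105 → 69.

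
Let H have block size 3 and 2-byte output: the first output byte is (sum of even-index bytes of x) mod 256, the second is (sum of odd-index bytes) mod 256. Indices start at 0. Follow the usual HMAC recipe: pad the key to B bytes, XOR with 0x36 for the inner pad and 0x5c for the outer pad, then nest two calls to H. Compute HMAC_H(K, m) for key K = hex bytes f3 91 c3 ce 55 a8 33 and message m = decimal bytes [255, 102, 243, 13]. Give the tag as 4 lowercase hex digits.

Key hex bytes f3 91 c3 ce 55 a8 33 is 7 bytes > B = 3, so hash it first: H(key) = 3e 07, then zero-pad to 3 bytes: K' = 3e 07 00.
K' ⊕ ipad = 08 31 36.  K' ⊕ opad = 62 5b 5c.
Inner input = (K'⊕ipad) ∥ m = 08 31 36 ∥ ff 66 f3 0d.
Inner hash: even-index sum = 177 mod 256 = 177; odd-index sum = 547 mod 256 = 35 → b1 23.
Outer input = (K'⊕opad) ∥ inner = 62 5b 5c ∥ b1 23.
Outer hash (tag): even-index sum = 225 mod 256 = 225; odd-index sum = 268 mod 256 = 12 → e1 0c.

e10c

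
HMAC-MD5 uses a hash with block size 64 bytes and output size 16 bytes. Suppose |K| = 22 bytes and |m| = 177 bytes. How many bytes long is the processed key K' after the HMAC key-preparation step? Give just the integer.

64

Key is 22 ≤ 64 bytes, zero-padded: |K'| = 64.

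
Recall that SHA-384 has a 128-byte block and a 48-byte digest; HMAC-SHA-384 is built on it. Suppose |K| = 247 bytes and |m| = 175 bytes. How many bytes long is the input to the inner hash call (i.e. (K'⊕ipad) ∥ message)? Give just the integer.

303

Key is 247 > 128 bytes, so it is hashed to 48 bytes then zero-padded to 128: |K'| = 128.
Inner input = (K'⊕ipad) ∥ m → 128 + 175 = 303 bytes.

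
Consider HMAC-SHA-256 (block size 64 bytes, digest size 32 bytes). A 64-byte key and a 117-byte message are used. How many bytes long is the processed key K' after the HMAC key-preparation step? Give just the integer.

64

Key is 64 ≤ 64 bytes, zero-padded: |K'| = 64.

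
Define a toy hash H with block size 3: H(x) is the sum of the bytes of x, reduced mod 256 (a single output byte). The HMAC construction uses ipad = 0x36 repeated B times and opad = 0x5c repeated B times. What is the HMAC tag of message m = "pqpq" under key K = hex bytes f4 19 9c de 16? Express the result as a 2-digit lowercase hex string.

Key hex bytes f4 19 9c de 16 is 5 bytes > B = 3, so hash it first: H(key) = 9d, then zero-pad to 3 bytes: K' = 9d 00 00.
K' ⊕ ipad = ab 36 36.  K' ⊕ opad = c1 5c 5c.
Inner input = (K'⊕ipad) ∥ m = ab 36 36 ∥ 70 71 70 71.
Inner hash: sum = 171+54+54+112+113+112+113 = 729; mod 256 = 217 → d9.
Outer input = (K'⊕opad) ∥ inner = c1 5c 5c ∥ d9.
Outer hash (tag): sum = 193+92+92+217 = 594; mod 256 = 82 → 52.

52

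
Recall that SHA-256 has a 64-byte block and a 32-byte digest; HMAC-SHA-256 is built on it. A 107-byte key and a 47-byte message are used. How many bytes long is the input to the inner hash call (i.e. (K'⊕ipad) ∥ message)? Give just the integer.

111

Key is 107 > 64 bytes, so it is hashed to 32 bytes then zero-padded to 64: |K'| = 64.
Inner input = (K'⊕ipad) ∥ m → 64 + 47 = 111 bytes.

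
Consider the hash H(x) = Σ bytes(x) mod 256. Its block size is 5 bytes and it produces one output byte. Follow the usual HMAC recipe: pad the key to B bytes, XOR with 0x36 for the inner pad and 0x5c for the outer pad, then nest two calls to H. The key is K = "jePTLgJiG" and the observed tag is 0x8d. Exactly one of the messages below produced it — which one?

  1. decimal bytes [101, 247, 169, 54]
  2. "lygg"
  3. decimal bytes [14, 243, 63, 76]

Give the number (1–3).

Key "jePTLgJiG" = 6a 65 50 54 4c 67 4a 69 47 is 9 bytes > B = 5, so hash it first: H(key) = 20, then zero-pad to 5 bytes: K' = 20 00 00 00 00.
K' ⊕ ipad = 16 36 36 36 36; K' ⊕ opad = 7c 5c 5c 5c 5c.
m1: inner = H(16 36 36 36 36 65 f7 a9 36) = 29; tag = H(7c 5c 5c 5c 5c 29) = 15
m2: inner = H(16 36 36 36 36 6c 79 67 67) = a1; tag = H(7c 5c 5c 5c 5c a1) = 8d ← matches
m3: inner = H(16 36 36 36 36 0e f3 3f 4c) = 7a; tag = H(7c 5c 5c 5c 5c 7a) = 66

2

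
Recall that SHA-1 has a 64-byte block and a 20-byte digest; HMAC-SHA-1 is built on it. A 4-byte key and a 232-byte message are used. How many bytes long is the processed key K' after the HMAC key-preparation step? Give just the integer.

Key is 4 ≤ 64 bytes, zero-padded: |K'| = 64.

64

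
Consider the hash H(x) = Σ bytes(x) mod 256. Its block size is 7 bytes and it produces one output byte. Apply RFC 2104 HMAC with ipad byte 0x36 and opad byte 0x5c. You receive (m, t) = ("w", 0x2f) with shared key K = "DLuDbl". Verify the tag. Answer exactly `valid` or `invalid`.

Key "DLuDbl" = 44 4c 75 44 62 6c is 6 bytes ≤ B = 7; zero-pad to 7 bytes: K' = 44 4c 75 44 62 6c 00.
K' ⊕ ipad = 72 7a 43 72 54 5a 36; K' ⊕ opad = 18 10 29 18 3e 30 5c.
Inner hash: sum = 114+122+67+114+84+90+54+119 = 764; mod 256 = 252 → fc.
Outer hash (recomputed tag): sum = 24+16+41+24+62+48+92+252 = 559; mod 256 = 47 → 2f.
Recomputed tag = 2f; claimed = 2f → match.

valid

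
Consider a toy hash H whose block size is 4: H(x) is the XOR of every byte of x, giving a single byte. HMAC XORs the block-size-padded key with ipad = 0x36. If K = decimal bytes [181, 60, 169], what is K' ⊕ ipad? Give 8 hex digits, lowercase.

830a9f36

Key decimal bytes [181, 60, 169] = b5 3c a9 is 3 bytes ≤ B = 4; zero-pad to 4 bytes: K' = b5 3c a9 00.
XOR each byte with 0x36: b5⊕36=83, 3c⊕36=0a, a9⊕36=9f, 00⊕36=36.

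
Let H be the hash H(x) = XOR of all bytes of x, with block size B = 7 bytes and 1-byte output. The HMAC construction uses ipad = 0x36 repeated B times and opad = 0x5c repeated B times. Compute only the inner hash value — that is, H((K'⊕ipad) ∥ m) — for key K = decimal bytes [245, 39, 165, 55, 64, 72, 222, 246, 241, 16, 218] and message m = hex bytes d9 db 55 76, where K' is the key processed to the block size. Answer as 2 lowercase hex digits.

4c

Key decimal bytes [245, 39, 165, 55, 64, 72, 222, 246, 241, 16, 218] = f5 27 a5 37 40 48 de f6 f1 10 da is 11 bytes > B = 7, so hash it first: H(key) = 5b, then zero-pad to 7 bytes: K' = 5b 00 00 00 00 00 00.
K' ⊕ ipad = 6d 36 36 36 36 36 36.
Inner input = 6d 36 36 36 36 36 36 ∥ d9 db 55 76.
Inner hash: XOR 6d⊕36⊕36⊕36⊕36⊕36⊕36⊕d9⊕db⊕55⊕76 = 4c.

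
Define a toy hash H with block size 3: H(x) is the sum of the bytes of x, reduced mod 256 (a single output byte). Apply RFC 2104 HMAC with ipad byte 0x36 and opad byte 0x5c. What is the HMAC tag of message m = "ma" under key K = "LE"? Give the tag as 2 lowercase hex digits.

Key "LE" = 4c 45 is 2 bytes ≤ B = 3; zero-pad to 3 bytes: K' = 4c 45 00.
K' ⊕ ipad = 7a 73 36.  K' ⊕ opad = 10 19 5c.
Inner input = (K'⊕ipad) ∥ m = 7a 73 36 ∥ 6d 61.
Inner hash: sum = 122+115+54+109+97 = 497; mod 256 = 241 → f1.
Outer input = (K'⊕opad) ∥ inner = 10 19 5c ∥ f1.
Outer hash (tag): sum = 16+25+92+241 = 374; mod 256 = 118 → 76.

76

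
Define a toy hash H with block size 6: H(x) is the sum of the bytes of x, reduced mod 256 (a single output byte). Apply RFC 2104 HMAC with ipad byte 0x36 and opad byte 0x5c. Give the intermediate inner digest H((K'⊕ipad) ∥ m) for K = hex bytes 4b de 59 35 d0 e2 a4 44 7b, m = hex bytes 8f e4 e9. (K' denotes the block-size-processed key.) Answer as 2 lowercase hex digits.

Key hex bytes 4b de 59 35 d0 e2 a4 44 7b is 9 bytes > B = 6, so hash it first: H(key) = cc, then zero-pad to 6 bytes: K' = cc 00 00 00 00 00.
K' ⊕ ipad = fa 36 36 36 36 36.
Inner input = fa 36 36 36 36 36 ∥ 8f e4 e9.
Inner hash: sum = 250+54+54+54+54+54+143+228+233 = 1124; mod 256 = 100 → 64.

64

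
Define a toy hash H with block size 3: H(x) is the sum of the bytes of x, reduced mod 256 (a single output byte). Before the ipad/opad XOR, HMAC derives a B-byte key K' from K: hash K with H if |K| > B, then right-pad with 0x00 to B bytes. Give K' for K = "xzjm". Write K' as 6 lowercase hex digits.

|K| = 4 > B = 3, so first hash the key.
H(K): sum = 120+122+106+109 = 457; mod 256 = 201 → c9.
Zero-pad H(K) = c9 to 3 bytes: K' = c9 00 00.

c90000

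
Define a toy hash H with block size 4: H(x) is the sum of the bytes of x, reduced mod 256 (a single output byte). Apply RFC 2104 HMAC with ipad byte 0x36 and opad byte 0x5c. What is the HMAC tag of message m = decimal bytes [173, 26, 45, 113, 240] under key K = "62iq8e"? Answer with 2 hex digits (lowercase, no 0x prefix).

Key "62iq8e" = 36 32 69 71 38 65 is 6 bytes > B = 4, so hash it first: H(key) = df, then zero-pad to 4 bytes: K' = df 00 00 00.
K' ⊕ ipad = e9 36 36 36.  K' ⊕ opad = 83 5c 5c 5c.
Inner input = (K'⊕ipad) ∥ m = e9 36 36 36 ∥ ad 1a 2d 71 f0.
Inner hash: sum = 233+54+54+54+173+26+45+113+240 = 992; mod 256 = 224 → e0.
Outer input = (K'⊕opad) ∥ inner = 83 5c 5c 5c ∥ e0.
Outer hash (tag): sum = 131+92+92+92+224 = 631; mod 256 = 119 → 77.

77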